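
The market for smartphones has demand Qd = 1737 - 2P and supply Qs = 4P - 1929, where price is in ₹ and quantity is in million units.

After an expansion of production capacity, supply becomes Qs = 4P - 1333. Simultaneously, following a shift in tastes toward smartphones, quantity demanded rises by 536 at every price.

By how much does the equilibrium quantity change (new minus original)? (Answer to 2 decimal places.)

+556.00

Original equilibrium: 1737 - 2P = 4P - 1929 gives 3666 = 6P, so P = 611 and Q = 515.
With the change applied: demand Qd = 2273 - 2P, supply Qs = 4P - 1333.
Clearing the new market: 2273 - 2P = 4P - 1333, so P = 601 and Q = 1071.
ΔQ = 1071 − 515 = +556.00.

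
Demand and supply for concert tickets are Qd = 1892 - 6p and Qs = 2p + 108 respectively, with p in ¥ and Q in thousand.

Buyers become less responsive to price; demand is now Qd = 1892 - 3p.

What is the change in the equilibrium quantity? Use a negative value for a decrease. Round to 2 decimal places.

Solve the original market: 1892 - 6p = 2p + 108, hence p = 223 and Q = 554.
With the change applied: demand Qd = 1892 - 3p, supply Qs = 2p + 108.
New equilibrium: 1892 - 3p = 2p + 108 ⇒ 1784 = 5p ⇒ p = 356.8, Q = 821.6.
ΔQ = 821.6 − 554 = +267.60.

+267.60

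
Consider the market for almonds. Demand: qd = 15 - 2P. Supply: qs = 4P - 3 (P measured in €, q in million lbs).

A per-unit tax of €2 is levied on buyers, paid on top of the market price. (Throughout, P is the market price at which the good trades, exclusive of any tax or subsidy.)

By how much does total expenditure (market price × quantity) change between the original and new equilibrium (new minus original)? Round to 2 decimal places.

-12.22

Solve the original market: 15 - 2P = 4P - 3, hence P = 3 and q = 9.
Since buyers pay the price plus the tax, the effective demand curve becomes qd = 11 - 2P.
Clearing the new market: 11 - 2P = 4P - 3, so P = 7/3 ≈ 2.3333 and q = 19/3 ≈ 6.3333.
Expenditure moves from 3×9 = 27 to 2.3333×6.3333 = 14.7778; change = -12.22.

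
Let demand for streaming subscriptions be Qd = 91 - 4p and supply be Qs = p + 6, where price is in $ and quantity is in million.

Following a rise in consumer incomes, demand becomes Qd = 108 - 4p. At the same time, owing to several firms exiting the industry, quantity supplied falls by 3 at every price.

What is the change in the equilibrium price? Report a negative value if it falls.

+4

Solve the original market: 91 - 4p = p + 6, hence p = 17 and Q = 23.
After the shift, demand is Qd = 108 - 4p and supply is Qs = p + 3.
Equate the new curves: 108 - 4p = p + 3, giving 105 = 5p, p = 21, Q = 24.
Δp = 21 − 17 = +4.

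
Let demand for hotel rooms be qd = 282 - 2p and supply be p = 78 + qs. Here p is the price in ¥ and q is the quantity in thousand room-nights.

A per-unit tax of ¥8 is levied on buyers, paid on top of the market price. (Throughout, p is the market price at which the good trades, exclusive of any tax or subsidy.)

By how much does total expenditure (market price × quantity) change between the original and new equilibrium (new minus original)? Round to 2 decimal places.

Before the shock: 282 - 2p = p - 78 ⇒ 360 = 3p ⇒ p = 120, q = 42.
Since buyers pay the price plus the tax, the effective demand curve becomes qd = 266 - 2p.
Clearing the new market: 266 - 2p = p - 78, so p = 344/3 ≈ 114.6667 and q = 110/3 ≈ 36.6667.
Expenditure moves from 120×42 = 5040 to 114.6667×36.6667 = 4204.4444; change = -835.56.

-835.56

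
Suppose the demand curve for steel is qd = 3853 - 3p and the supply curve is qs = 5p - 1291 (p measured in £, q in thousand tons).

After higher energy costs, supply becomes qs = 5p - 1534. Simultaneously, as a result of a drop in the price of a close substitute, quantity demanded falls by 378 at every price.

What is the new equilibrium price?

Initially, 3853 - 3p = 5p - 1291, so 5144 = 8p and p = 643, q = 1924.
After the shift, demand is qd = 3475 - 3p and supply is qs = 5p - 1534.
Clearing the new market: 3475 - 3p = 5p - 1534, so p = 626.125 and q = 1596.625.

626.125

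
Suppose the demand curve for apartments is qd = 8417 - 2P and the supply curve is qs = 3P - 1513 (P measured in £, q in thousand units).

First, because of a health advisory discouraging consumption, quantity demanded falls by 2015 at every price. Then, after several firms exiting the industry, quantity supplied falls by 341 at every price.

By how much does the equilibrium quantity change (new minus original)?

-1345.4

Original equilibrium: 8417 - 2P = 3P - 1513 gives 9930 = 5P, so P = 1986 and q = 4445.
The shock moves the curves to qd = 6402 - 2P and qs = 3P - 1854.
Equate the new curves: 6402 - 2P = 3P - 1854, giving 8256 = 5P, P = 1651.2, q = 3099.6.
Δq = 3099.6 − 4445 = -1345.4.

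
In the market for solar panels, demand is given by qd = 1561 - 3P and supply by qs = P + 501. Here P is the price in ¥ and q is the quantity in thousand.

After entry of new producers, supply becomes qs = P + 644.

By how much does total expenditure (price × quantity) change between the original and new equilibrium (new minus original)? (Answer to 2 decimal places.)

Before the shock: 1561 - 3P = P + 501 ⇒ 1060 = 4P ⇒ P = 265, q = 766.
The shock moves the curves to qd = 1561 - 3P and qs = P + 644.
New equilibrium: 1561 - 3P = P + 644 ⇒ 917 = 4P ⇒ P = 229.25, q = 873.25.
Expenditure moves from 265×766 = 202990 to 229.25×873.25 = 200192.5625; change = -2797.44.

-2797.44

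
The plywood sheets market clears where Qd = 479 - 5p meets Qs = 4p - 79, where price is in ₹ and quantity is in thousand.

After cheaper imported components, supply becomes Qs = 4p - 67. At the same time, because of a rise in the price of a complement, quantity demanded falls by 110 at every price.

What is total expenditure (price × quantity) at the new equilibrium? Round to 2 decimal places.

Before the shock: 479 - 5p = 4p - 79 ⇒ 558 = 9p ⇒ p = 62, Q = 169.
The shock moves the curves to Qd = 369 - 5p and Qs = 4p - 67.
Equate the new curves: 369 - 5p = 4p - 67, giving 436 = 9p, p = 436/9 ≈ 48.4444, Q = 1141/9 ≈ 126.7778.
New expenditure = 48.4444 × 126.7778 = 6141.68.

6141.68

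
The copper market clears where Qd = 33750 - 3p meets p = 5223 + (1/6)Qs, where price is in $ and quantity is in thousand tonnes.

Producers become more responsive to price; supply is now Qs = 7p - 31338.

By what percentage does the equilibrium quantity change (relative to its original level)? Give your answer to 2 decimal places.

Initially, 33750 - 3p = 6p - 31338, so 65088 = 9p and p = 7232, Q = 12054.
The shock moves the curves to Qd = 33750 - 3p and Qs = 7p - 31338.
Setting them equal: 33750 - 3p = 7p - 31338 → 65088 = 10p, so p = 6508.8 and Q = 14223.6.
%ΔQ = (14223.6 − 12054) / 12054 × 100 = +18.00%.

+18.00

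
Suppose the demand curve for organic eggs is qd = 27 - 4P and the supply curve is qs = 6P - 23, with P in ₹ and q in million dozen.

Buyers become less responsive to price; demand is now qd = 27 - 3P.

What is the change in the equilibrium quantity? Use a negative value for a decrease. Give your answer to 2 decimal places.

Solve the original market: 27 - 4P = 6P - 23, hence P = 5 and q = 7.
After the shift, demand is qd = 27 - 3P and supply is qs = 6P - 23.
Clearing the new market: 27 - 3P = 6P - 23, so P = 50/9 ≈ 5.5556 and q = 31/3 ≈ 10.3333.
Δq = 10.3333 − 7 = +3.33.

+3.33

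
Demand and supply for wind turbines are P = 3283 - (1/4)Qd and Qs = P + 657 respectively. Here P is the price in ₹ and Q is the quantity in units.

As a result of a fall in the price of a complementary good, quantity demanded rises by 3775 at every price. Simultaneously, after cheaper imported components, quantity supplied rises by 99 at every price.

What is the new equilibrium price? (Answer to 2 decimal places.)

Before the shock: 13132 - 4P = P + 657 ⇒ 12475 = 5P ⇒ P = 2495, Q = 3152.
With the change applied: demand Qd = 16907 - 4P, supply Qs = P + 756.
Clearing the new market: 16907 - 4P = P + 756, so P = 3230.2 and Q = 3986.2.

3230.20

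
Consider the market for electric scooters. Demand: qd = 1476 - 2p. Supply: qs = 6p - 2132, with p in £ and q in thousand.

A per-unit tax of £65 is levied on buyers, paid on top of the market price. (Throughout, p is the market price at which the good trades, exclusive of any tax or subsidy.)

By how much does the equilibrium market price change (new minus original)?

-16.25

Before the shock: 1476 - 2p = 6p - 2132 ⇒ 3608 = 8p ⇒ p = 451, q = 574.
Since buyers pay the price plus the tax, the effective demand curve becomes qd = 1346 - 2p.
New equilibrium: 1346 - 2p = 6p - 2132 ⇒ 3478 = 8p ⇒ p = 434.75, q = 476.5.
Δp = 434.75 − 451 = -16.25.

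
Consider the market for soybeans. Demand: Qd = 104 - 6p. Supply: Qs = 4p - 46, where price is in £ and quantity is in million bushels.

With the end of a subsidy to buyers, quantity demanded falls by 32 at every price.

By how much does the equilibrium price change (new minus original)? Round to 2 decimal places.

-3.20

Original equilibrium: 104 - 6p = 4p - 46 gives 150 = 10p, so p = 15 and Q = 14.
With the change applied: demand Qd = 72 - 6p, supply Qs = 4p - 46.
New equilibrium: 72 - 6p = 4p - 46 ⇒ 118 = 10p ⇒ p = 11.8, Q = 1.2.
Δp = 11.8 − 15 = -3.20.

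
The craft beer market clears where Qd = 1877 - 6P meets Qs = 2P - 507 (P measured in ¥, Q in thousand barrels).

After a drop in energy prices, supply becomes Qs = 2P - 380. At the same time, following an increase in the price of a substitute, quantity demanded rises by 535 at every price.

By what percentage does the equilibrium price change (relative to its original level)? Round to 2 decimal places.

+17.11

Before the shock: 1877 - 6P = 2P - 507 ⇒ 2384 = 8P ⇒ P = 298, Q = 89.
The shock moves the curves to Qd = 2412 - 6P and Qs = 2P - 380.
Equate the new curves: 2412 - 6P = 2P - 380, giving 2792 = 8P, P = 349, Q = 318.
%ΔP = (349 − 298) / 298 × 100 = +17.11%.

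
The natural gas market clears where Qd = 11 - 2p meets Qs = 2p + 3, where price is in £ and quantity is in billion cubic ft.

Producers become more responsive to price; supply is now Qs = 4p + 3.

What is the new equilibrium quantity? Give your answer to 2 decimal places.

8.33

Solve the original market: 11 - 2p = 2p + 3, hence p = 2 and Q = 7.
The shock moves the curves to Qd = 11 - 2p and Qs = 4p + 3.
New equilibrium: 11 - 2p = 4p + 3 ⇒ 8 = 6p ⇒ p = 4/3 ≈ 1.3333, Q = 25/3 ≈ 8.3333.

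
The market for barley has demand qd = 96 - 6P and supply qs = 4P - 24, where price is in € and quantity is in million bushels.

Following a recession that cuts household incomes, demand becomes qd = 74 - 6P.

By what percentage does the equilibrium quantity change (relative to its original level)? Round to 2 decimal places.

Solve the original market: 96 - 6P = 4P - 24, hence P = 12 and q = 24.
The shock moves the curves to qd = 74 - 6P and qs = 4P - 24.
Equate the new curves: 74 - 6P = 4P - 24, giving 98 = 10P, P = 9.8, q = 15.2.
%Δq = (15.2 − 24) / 24 × 100 = -36.67%.

-36.67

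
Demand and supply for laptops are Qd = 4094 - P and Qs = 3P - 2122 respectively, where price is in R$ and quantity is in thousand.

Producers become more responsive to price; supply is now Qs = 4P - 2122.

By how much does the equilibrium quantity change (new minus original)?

+310.8

Solve the original market: 4094 - P = 3P - 2122, hence P = 1554 and Q = 2540.
The new curves are Qd = 4094 - P (demand) and Qs = 4P - 2122 (supply).
Setting them equal: 4094 - P = 4P - 2122 → 6216 = 5P, so P = 1243.2 and Q = 2850.8.
ΔQ = 2850.8 − 2540 = +310.8.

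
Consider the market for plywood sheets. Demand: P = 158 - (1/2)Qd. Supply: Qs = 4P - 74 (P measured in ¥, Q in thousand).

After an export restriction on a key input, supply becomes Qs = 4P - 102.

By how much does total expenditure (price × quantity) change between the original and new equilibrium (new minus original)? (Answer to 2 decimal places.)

+217.78

Initially, 316 - 2P = 4P - 74, so 390 = 6P and P = 65, Q = 186.
After the shift, demand is Qd = 316 - 2P and supply is Qs = 4P - 102.
Clearing the new market: 316 - 2P = 4P - 102, so P = 209/3 ≈ 69.6667 and Q = 530/3 ≈ 176.6667.
Expenditure moves from 65×186 = 12090 to 69.6667×176.6667 = 12307.7778; change = +217.78.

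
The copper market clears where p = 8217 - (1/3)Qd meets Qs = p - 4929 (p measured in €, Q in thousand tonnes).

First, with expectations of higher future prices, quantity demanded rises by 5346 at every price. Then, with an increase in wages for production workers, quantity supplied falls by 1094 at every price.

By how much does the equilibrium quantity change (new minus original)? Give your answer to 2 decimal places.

Solve the original market: 24651 - 3p = p - 4929, hence p = 7395 and Q = 2466.
The shock moves the curves to Qd = 29997 - 3p and Qs = p - 6023.
Setting them equal: 29997 - 3p = p - 6023 → 36020 = 4p, so p = 9005 and Q = 2982.
ΔQ = 2982 − 2466 = +516.00.

+516.00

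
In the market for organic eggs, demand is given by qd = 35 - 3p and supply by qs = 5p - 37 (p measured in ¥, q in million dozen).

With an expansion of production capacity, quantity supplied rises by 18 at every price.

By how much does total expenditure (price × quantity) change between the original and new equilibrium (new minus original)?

+27.5625

Solve the original market: 35 - 3p = 5p - 37, hence p = 9 and q = 8.
The new curves are qd = 35 - 3p (demand) and qs = 5p - 19 (supply).
Setting them equal: 35 - 3p = 5p - 19 → 54 = 8p, so p = 6.75 and q = 14.75.
Expenditure moves from 9×8 = 72 to 6.75×14.75 = 99.5625; change = +27.5625.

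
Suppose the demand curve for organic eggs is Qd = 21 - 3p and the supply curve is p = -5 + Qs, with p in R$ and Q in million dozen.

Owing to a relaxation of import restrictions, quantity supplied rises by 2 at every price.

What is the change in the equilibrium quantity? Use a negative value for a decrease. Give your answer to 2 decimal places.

+1.50

Original equilibrium: 21 - 3p = p + 5 gives 16 = 4p, so p = 4 and Q = 9.
With the change applied: demand Qd = 21 - 3p, supply Qs = p + 7.
New equilibrium: 21 - 3p = p + 7 ⇒ 14 = 4p ⇒ p = 3.5, Q = 10.5.
ΔQ = 10.5 − 9 = +1.50.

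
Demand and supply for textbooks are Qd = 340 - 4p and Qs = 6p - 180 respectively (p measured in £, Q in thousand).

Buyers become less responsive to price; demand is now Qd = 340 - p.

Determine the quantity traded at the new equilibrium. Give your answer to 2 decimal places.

Initially, 340 - 4p = 6p - 180, so 520 = 10p and p = 52, Q = 132.
The shock moves the curves to Qd = 340 - p and Qs = 6p - 180.
Clearing the new market: 340 - p = 6p - 180, so p = 520/7 ≈ 74.2857 and Q = 1860/7 ≈ 265.7143.

265.71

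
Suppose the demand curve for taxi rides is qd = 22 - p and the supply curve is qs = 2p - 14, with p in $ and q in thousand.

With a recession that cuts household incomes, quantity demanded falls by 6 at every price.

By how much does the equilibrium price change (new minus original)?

-2

Before the shock: 22 - p = 2p - 14 ⇒ 36 = 3p ⇒ p = 12, q = 10.
After the shift, demand is qd = 16 - p and supply is qs = 2p - 14.
New equilibrium: 16 - p = 2p - 14 ⇒ 30 = 3p ⇒ p = 10, q = 6.
Δp = 10 − 12 = -2.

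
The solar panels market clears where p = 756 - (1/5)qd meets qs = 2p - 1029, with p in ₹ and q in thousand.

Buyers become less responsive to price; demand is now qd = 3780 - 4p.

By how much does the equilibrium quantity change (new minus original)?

Solve the original market: 3780 - 5p = 2p - 1029, hence p = 687 and q = 345.
The shock moves the curves to qd = 3780 - 4p and qs = 2p - 1029.
Setting them equal: 3780 - 4p = 2p - 1029 → 4809 = 6p, so p = 801.5 and q = 574.
Δq = 574 − 345 = +229.

+229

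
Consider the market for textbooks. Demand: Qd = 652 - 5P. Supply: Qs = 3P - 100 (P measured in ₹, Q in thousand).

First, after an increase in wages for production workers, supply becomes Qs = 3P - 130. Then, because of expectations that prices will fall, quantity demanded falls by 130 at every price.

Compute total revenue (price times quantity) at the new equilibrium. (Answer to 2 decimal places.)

Initially, 652 - 5P = 3P - 100, so 752 = 8P and P = 94, Q = 182.
With the change applied: demand Qd = 522 - 5P, supply Qs = 3P - 130.
Equate the new curves: 522 - 5P = 3P - 130, giving 652 = 8P, P = 81.5, Q = 114.5.
New expenditure = 81.5 × 114.5 = 9331.75.

9331.75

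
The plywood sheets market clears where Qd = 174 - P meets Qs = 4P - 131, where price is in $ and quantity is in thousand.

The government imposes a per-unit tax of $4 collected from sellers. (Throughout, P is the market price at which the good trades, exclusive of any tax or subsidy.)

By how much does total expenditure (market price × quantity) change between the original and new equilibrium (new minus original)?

+156.16

Before the shock: 174 - P = 4P - 131 ⇒ 305 = 5P ⇒ P = 61, Q = 113.
Since sellers keep the price net of the tax, the effective supply curve becomes Qs = 4P - 147.
New equilibrium: 174 - P = 4P - 147 ⇒ 321 = 5P ⇒ P = 64.2, Q = 109.8.
Expenditure moves from 61×113 = 6893 to 64.2×109.8 = 7049.16; change = +156.16.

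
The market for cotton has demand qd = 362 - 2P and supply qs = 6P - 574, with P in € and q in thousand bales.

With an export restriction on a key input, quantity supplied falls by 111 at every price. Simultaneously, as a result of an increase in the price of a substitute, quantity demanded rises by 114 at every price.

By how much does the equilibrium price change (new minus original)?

Initially, 362 - 2P = 6P - 574, so 936 = 8P and P = 117, q = 128.
The shock moves the curves to qd = 476 - 2P and qs = 6P - 685.
Clearing the new market: 476 - 2P = 6P - 685, so P = 145.125 and q = 185.75.
ΔP = 145.125 − 117 = +28.125.

+28.125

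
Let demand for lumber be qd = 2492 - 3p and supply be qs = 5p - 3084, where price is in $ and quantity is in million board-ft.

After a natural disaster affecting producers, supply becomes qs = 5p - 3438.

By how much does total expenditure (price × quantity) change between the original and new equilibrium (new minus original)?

-80656.6875

Original equilibrium: 2492 - 3p = 5p - 3084 gives 5576 = 8p, so p = 697 and q = 401.
After the shift, demand is qd = 2492 - 3p and supply is qs = 5p - 3438.
New equilibrium: 2492 - 3p = 5p - 3438 ⇒ 5930 = 8p ⇒ p = 741.25, q = 268.25.
Expenditure moves from 697×401 = 279497 to 741.25×268.25 = 198840.3125; change = -80656.6875.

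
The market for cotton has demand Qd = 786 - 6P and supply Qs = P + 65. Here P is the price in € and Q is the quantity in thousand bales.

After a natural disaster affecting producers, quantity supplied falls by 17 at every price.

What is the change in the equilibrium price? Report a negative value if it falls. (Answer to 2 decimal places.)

+2.43

Original equilibrium: 786 - 6P = P + 65 gives 721 = 7P, so P = 103 and Q = 168.
The shock moves the curves to Qd = 786 - 6P and Qs = P + 48.
Clearing the new market: 786 - 6P = P + 48, so P = 738/7 ≈ 105.4286 and Q = 1074/7 ≈ 153.4286.
ΔP = 105.4286 − 103 = +2.43.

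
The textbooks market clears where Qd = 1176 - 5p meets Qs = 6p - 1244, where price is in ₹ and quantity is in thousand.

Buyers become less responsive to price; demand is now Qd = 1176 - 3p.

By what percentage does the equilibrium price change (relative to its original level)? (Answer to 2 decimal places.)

Initially, 1176 - 5p = 6p - 1244, so 2420 = 11p and p = 220, Q = 76.
The new curves are Qd = 1176 - 3p (demand) and Qs = 6p - 1244 (supply).
Setting them equal: 1176 - 3p = 6p - 1244 → 2420 = 9p, so p = 2420/9 ≈ 268.8889 and Q = 1108/3 ≈ 369.3333.
%Δp = (268.8889 − 220) / 220 × 100 = +22.22%.

+22.22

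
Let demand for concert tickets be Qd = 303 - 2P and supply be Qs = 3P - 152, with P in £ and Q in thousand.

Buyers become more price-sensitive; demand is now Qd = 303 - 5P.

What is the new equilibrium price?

56.875

Before the shock: 303 - 2P = 3P - 152 ⇒ 455 = 5P ⇒ P = 91, Q = 121.
The shock moves the curves to Qd = 303 - 5P and Qs = 3P - 152.
New equilibrium: 303 - 5P = 3P - 152 ⇒ 455 = 8P ⇒ P = 56.875, Q = 18.625.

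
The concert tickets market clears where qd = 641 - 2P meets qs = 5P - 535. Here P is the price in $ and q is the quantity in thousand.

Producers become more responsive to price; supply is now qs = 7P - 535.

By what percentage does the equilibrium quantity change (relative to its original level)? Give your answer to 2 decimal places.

Solve the original market: 641 - 2P = 5P - 535, hence P = 168 and q = 305.
The shock moves the curves to qd = 641 - 2P and qs = 7P - 535.
Equate the new curves: 641 - 2P = 7P - 535, giving 1176 = 9P, P = 392/3 ≈ 130.6667, q = 1139/3 ≈ 379.6667.
%Δq = (379.6667 − 305) / 305 × 100 = +24.48%.

+24.48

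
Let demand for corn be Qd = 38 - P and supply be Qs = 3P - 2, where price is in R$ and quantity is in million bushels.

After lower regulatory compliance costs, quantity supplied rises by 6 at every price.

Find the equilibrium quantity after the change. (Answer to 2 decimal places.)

29.50

Solve the original market: 38 - P = 3P - 2, hence P = 10 and Q = 28.
The shock moves the curves to Qd = 38 - P and Qs = 3P + 4.
Clearing the new market: 38 - P = 3P + 4, so P = 8.5 and Q = 29.5.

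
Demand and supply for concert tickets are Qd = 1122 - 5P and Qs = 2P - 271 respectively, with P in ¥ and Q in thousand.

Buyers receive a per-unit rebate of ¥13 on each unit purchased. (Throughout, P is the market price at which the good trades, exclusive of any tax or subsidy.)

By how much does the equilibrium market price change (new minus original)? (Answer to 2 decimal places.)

Initially, 1122 - 5P = 2P - 271, so 1393 = 7P and P = 199, Q = 127.
Since buyers' out-of-pocket price is the market price minus the rebate, the effective demand curve becomes Qd = 1187 - 5P.
Clearing the new market: 1187 - 5P = 2P - 271, so P = 1458/7 ≈ 208.2857 and Q = 1019/7 ≈ 145.5714.
ΔP = 208.2857 − 199 = +9.29.

+9.29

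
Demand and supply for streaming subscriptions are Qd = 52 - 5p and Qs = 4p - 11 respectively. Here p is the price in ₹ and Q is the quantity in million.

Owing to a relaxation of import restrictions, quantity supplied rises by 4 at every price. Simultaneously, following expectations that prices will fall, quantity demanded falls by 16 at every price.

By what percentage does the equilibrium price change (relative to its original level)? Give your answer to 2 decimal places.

-31.75

Solve the original market: 52 - 5p = 4p - 11, hence p = 7 and Q = 17.
The shock moves the curves to Qd = 36 - 5p and Qs = 4p - 7.
New equilibrium: 36 - 5p = 4p - 7 ⇒ 43 = 9p ⇒ p = 43/9 ≈ 4.7778, Q = 109/9 ≈ 12.1111.
%Δp = (4.7778 − 7) / 7 × 100 = -31.75%.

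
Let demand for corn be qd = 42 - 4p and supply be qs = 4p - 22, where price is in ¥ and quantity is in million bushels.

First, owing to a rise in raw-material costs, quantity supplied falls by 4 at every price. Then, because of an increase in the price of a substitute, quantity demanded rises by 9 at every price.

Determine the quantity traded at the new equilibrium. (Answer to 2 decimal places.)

Initially, 42 - 4p = 4p - 22, so 64 = 8p and p = 8, q = 10.
After the shift, demand is qd = 51 - 4p and supply is qs = 4p - 26.
Clearing the new market: 51 - 4p = 4p - 26, so p = 9.625 and q = 12.5.

12.50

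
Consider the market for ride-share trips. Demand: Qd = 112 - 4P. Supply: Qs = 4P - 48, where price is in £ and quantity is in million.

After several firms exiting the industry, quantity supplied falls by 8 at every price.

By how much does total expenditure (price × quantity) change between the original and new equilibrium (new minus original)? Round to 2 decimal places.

Before the shock: 112 - 4P = 4P - 48 ⇒ 160 = 8P ⇒ P = 20, Q = 32.
The new curves are Qd = 112 - 4P (demand) and Qs = 4P - 56 (supply).
New equilibrium: 112 - 4P = 4P - 56 ⇒ 168 = 8P ⇒ P = 21, Q = 28.
Expenditure moves from 20×32 = 640 to 21×28 = 588; change = -52.00.

-52.00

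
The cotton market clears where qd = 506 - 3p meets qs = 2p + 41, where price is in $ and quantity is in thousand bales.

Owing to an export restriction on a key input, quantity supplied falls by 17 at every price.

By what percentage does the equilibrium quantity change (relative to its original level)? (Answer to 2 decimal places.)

-4.49

Original equilibrium: 506 - 3p = 2p + 41 gives 465 = 5p, so p = 93 and q = 227.
With the change applied: demand qd = 506 - 3p, supply qs = 2p + 24.
Clearing the new market: 506 - 3p = 2p + 24, so p = 96.4 and q = 216.8.
%Δq = (216.8 − 227) / 227 × 100 = -4.49%.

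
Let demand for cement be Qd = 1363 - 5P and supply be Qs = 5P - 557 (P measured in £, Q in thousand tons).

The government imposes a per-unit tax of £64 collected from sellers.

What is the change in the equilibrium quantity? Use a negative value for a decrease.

-160

Original equilibrium: 1363 - 5P = 5P - 557 gives 1920 = 10P, so P = 192 and Q = 403.
Since sellers keep the price net of the tax, the effective supply curve becomes Qs = 5P - 877.
New equilibrium: 1363 - 5P = 5P - 877 ⇒ 2240 = 10P ⇒ P = 224, Q = 243.
ΔQ = 243 − 403 = -160.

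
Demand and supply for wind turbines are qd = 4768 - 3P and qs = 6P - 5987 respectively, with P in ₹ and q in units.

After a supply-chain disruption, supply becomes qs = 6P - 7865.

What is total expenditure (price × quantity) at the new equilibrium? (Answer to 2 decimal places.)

Solve the original market: 4768 - 3P = 6P - 5987, hence P = 1195 and q = 1183.
After the shift, demand is qd = 4768 - 3P and supply is qs = 6P - 7865.
New equilibrium: 4768 - 3P = 6P - 7865 ⇒ 12633 = 9P ⇒ P = 4211/3 ≈ 1403.6667, q = 557.
New expenditure = 1403.6667 × 557 = 781842.33.

781842.33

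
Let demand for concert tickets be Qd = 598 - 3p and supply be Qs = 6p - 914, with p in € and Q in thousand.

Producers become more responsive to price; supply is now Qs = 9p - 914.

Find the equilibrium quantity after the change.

Original equilibrium: 598 - 3p = 6p - 914 gives 1512 = 9p, so p = 168 and Q = 94.
After the shift, demand is Qd = 598 - 3p and supply is Qs = 9p - 914.
Clearing the new market: 598 - 3p = 9p - 914, so p = 126 and Q = 220.

220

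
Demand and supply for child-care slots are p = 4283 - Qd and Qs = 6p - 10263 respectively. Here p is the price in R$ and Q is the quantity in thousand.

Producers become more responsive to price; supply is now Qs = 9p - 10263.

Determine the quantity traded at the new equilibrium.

2828.4

Initially, 4283 - p = 6p - 10263, so 14546 = 7p and p = 2078, Q = 2205.
The new curves are Qd = 4283 - p (demand) and Qs = 9p - 10263 (supply).
Setting them equal: 4283 - p = 9p - 10263 → 14546 = 10p, so p = 1454.6 and Q = 2828.4.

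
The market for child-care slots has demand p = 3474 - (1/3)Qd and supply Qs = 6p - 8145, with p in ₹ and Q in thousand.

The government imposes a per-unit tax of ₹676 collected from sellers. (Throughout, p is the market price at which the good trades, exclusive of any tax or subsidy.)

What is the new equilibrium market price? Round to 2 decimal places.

2513.67

Original equilibrium: 10422 - 3p = 6p - 8145 gives 18567 = 9p, so p = 2063 and Q = 4233.
Since sellers keep the price net of the tax, the effective supply curve becomes Qs = 6p - 12201.
Equate the new curves: 10422 - 3p = 6p - 12201, giving 22623 = 9p, p = 7541/3 ≈ 2513.6667, Q = 2881.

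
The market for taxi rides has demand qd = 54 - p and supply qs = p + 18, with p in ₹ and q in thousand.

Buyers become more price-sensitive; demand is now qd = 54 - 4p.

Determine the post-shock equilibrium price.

7.2

Initially, 54 - p = p + 18, so 36 = 2p and p = 18, q = 36.
With the change applied: demand qd = 54 - 4p, supply qs = p + 18.
Setting them equal: 54 - 4p = p + 18 → 36 = 5p, so p = 7.2 and q = 25.2.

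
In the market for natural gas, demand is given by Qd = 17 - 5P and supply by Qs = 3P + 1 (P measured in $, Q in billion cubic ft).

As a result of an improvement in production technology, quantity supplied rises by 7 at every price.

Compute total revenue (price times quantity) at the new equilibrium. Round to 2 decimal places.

12.80

Initially, 17 - 5P = 3P + 1, so 16 = 8P and P = 2, Q = 7.
With the change applied: demand Qd = 17 - 5P, supply Qs = 3P + 8.
Equate the new curves: 17 - 5P = 3P + 8, giving 9 = 8P, P = 1.125, Q = 11.375.
New expenditure = 1.125 × 11.375 = 12.80.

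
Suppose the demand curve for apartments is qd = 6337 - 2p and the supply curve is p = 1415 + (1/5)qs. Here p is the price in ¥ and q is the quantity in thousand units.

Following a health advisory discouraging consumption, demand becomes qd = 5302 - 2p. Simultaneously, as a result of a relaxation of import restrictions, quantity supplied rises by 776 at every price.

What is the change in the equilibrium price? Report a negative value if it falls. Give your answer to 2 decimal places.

-258.71

Original equilibrium: 6337 - 2p = 5p - 7075 gives 13412 = 7p, so p = 1916 and q = 2505.
After the shift, demand is qd = 5302 - 2p and supply is qs = 5p - 6299.
Setting them equal: 5302 - 2p = 5p - 6299 → 11601 = 7p, so p = 11601/7 ≈ 1657.2857 and q = 13912/7 ≈ 1987.4286.
Δp = 1657.2857 − 1916 = -258.71.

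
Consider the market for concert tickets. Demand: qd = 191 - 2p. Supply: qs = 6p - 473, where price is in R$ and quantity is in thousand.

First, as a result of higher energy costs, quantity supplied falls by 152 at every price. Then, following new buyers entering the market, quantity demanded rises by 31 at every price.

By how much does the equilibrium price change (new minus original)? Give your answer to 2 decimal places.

Before the shock: 191 - 2p = 6p - 473 ⇒ 664 = 8p ⇒ p = 83, q = 25.
The shock moves the curves to qd = 222 - 2p and qs = 6p - 625.
Clearing the new market: 222 - 2p = 6p - 625, so p = 105.875 and q = 10.25.
Δp = 105.875 − 83 = +22.88.

+22.88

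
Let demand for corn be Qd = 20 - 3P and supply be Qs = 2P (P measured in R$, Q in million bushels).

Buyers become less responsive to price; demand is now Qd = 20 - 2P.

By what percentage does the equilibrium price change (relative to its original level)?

Before the shock: 20 - 3P = 2P ⇒ 20 = 5P ⇒ P = 4, Q = 8.
The new curves are Qd = 20 - 2P (demand) and Qs = 2P (supply).
Equate the new curves: 20 - 2P = 2P, giving 20 = 4P, P = 5, Q = 10.
%ΔP = (5 − 4) / 4 × 100 = +25%.

+25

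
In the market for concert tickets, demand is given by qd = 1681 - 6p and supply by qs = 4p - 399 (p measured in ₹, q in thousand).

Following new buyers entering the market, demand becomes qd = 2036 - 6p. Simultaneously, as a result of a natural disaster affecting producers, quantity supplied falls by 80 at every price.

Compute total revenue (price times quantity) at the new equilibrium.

132540.5

Original equilibrium: 1681 - 6p = 4p - 399 gives 2080 = 10p, so p = 208 and q = 433.
With the change applied: demand qd = 2036 - 6p, supply qs = 4p - 479.
Setting them equal: 2036 - 6p = 4p - 479 → 2515 = 10p, so p = 251.5 and q = 527.
New expenditure = 251.5 × 527 = 132540.5.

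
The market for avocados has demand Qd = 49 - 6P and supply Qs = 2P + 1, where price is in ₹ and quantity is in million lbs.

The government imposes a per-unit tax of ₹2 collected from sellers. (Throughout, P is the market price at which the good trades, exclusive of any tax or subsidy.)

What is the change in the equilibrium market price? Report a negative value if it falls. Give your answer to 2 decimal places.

Solve the original market: 49 - 6P = 2P + 1, hence P = 6 and Q = 13.
Since sellers keep the price net of the tax, the effective supply curve becomes Qs = 2P - 3.
New equilibrium: 49 - 6P = 2P - 3 ⇒ 52 = 8P ⇒ P = 6.5, Q = 10.
ΔP = 6.5 − 6 = +0.50.

+0.50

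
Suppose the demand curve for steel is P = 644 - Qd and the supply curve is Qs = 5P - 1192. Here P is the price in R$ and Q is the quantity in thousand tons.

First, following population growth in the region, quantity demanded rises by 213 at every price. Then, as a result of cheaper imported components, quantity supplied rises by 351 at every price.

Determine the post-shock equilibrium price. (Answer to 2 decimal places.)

283.00

Initially, 644 - P = 5P - 1192, so 1836 = 6P and P = 306, Q = 338.
The shock moves the curves to Qd = 857 - P and Qs = 5P - 841.
New equilibrium: 857 - P = 5P - 841 ⇒ 1698 = 6P ⇒ P = 283, Q = 574.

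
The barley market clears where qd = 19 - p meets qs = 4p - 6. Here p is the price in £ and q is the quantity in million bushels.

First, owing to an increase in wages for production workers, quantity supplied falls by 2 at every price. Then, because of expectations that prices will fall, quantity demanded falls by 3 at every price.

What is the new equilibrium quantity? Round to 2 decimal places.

11.20

Solve the original market: 19 - p = 4p - 6, hence p = 5 and q = 14.
After the shift, demand is qd = 16 - p and supply is qs = 4p - 8.
Equate the new curves: 16 - p = 4p - 8, giving 24 = 5p, p = 4.8, q = 11.2.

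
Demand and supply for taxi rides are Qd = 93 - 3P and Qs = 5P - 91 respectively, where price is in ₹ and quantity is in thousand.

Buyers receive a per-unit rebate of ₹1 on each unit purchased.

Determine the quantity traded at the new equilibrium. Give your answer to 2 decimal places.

25.88

Before the shock: 93 - 3P = 5P - 91 ⇒ 184 = 8P ⇒ P = 23, Q = 24.
Since buyers' out-of-pocket price is the market price minus the rebate, the effective demand curve becomes Qd = 96 - 3P.
Setting them equal: 96 - 3P = 5P - 91 → 187 = 8P, so P = 23.375 and Q = 25.875.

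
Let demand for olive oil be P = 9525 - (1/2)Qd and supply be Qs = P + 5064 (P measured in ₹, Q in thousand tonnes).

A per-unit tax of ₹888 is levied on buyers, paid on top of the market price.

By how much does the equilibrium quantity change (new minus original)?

Initially, 19050 - 2P = P + 5064, so 13986 = 3P and P = 4662, Q = 9726.
Since buyers pay the price plus the tax, the effective demand curve becomes Qd = 17274 - 2P.
Setting them equal: 17274 - 2P = P + 5064 → 12210 = 3P, so P = 4070 and Q = 9134.
ΔQ = 9134 − 9726 = -592.

-592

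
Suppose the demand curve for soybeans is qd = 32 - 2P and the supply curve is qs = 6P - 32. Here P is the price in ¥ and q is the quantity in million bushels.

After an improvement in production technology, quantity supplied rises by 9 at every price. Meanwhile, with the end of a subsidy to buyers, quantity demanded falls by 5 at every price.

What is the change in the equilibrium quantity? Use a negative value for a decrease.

Solve the original market: 32 - 2P = 6P - 32, hence P = 8 and q = 16.
With the change applied: demand qd = 27 - 2P, supply qs = 6P - 23.
New equilibrium: 27 - 2P = 6P - 23 ⇒ 50 = 8P ⇒ P = 6.25, q = 14.5.
Δq = 14.5 − 16 = -1.5.

-1.5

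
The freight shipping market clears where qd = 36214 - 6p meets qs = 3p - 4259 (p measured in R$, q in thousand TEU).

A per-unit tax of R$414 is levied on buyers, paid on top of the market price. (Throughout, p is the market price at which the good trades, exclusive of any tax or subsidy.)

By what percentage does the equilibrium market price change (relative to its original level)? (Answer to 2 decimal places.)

Before the shock: 36214 - 6p = 3p - 4259 ⇒ 40473 = 9p ⇒ p = 4497, q = 9232.
Since buyers pay the price plus the tax, the effective demand curve becomes qd = 33730 - 6p.
New equilibrium: 33730 - 6p = 3p - 4259 ⇒ 37989 = 9p ⇒ p = 4221, q = 8404.
%Δp = (4221 − 4497) / 4497 × 100 = -6.14%.

-6.14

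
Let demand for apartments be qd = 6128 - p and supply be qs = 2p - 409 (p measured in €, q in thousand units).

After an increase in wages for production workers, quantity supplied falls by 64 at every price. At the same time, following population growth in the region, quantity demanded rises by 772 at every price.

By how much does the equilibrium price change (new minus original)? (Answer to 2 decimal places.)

Solve the original market: 6128 - p = 2p - 409, hence p = 2179 and q = 3949.
After the shift, demand is qd = 6900 - p and supply is qs = 2p - 473.
New equilibrium: 6900 - p = 2p - 473 ⇒ 7373 = 3p ⇒ p = 7373/3 ≈ 2457.6667, q = 13327/3 ≈ 4442.3333.
Δp = 2457.6667 − 2179 = +278.67.

+278.67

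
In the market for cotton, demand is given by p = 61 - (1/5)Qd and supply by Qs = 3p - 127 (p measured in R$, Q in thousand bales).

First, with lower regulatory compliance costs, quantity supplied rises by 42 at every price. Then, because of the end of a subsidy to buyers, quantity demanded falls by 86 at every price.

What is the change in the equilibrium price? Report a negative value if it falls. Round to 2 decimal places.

-16.00

Original equilibrium: 305 - 5p = 3p - 127 gives 432 = 8p, so p = 54 and Q = 35.
The shock moves the curves to Qd = 219 - 5p and Qs = 3p - 85.
New equilibrium: 219 - 5p = 3p - 85 ⇒ 304 = 8p ⇒ p = 38, Q = 29.
Δp = 38 − 54 = -16.00.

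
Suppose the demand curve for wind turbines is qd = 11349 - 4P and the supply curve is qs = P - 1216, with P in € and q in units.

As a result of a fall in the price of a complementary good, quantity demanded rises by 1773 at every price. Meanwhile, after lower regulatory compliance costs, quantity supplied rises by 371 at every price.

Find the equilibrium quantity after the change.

Before the shock: 11349 - 4P = P - 1216 ⇒ 12565 = 5P ⇒ P = 2513, q = 1297.
After the shift, demand is qd = 13122 - 4P and supply is qs = P - 845.
Setting them equal: 13122 - 4P = P - 845 → 13967 = 5P, so P = 2793.4 and q = 1948.4.

1948.4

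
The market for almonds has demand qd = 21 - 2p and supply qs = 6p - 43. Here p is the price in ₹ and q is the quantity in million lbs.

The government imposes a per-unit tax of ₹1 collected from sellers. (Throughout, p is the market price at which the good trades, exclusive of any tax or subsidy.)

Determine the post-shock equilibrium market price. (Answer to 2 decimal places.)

Solve the original market: 21 - 2p = 6p - 43, hence p = 8 and q = 5.
Since sellers keep the price net of the tax, the effective supply curve becomes qs = 6p - 49.
Clearing the new market: 21 - 2p = 6p - 49, so p = 8.75 and q = 3.5.

8.75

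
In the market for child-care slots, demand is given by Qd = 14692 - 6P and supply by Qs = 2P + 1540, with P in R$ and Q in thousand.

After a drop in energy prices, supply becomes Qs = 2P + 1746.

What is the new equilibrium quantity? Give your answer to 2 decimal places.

4982.50

Original equilibrium: 14692 - 6P = 2P + 1540 gives 13152 = 8P, so P = 1644 and Q = 4828.
The new curves are Qd = 14692 - 6P (demand) and Qs = 2P + 1746 (supply).
Clearing the new market: 14692 - 6P = 2P + 1746, so P = 1618.25 and Q = 4982.5.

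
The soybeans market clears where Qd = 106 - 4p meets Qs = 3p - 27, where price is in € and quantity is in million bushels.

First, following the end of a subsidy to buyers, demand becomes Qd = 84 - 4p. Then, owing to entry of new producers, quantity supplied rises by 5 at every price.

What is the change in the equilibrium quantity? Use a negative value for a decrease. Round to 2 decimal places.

-6.57

Solve the original market: 106 - 4p = 3p - 27, hence p = 19 and Q = 30.
The new curves are Qd = 84 - 4p (demand) and Qs = 3p - 22 (supply).
Clearing the new market: 84 - 4p = 3p - 22, so p = 106/7 ≈ 15.1429 and Q = 164/7 ≈ 23.4286.
ΔQ = 23.4286 − 30 = -6.57.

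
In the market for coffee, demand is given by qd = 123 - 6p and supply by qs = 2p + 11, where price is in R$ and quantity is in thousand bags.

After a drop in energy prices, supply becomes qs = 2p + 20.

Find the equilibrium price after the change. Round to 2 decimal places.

Original equilibrium: 123 - 6p = 2p + 11 gives 112 = 8p, so p = 14 and q = 39.
The shock moves the curves to qd = 123 - 6p and qs = 2p + 20.
Setting them equal: 123 - 6p = 2p + 20 → 103 = 8p, so p = 12.875 and q = 45.75.

12.88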